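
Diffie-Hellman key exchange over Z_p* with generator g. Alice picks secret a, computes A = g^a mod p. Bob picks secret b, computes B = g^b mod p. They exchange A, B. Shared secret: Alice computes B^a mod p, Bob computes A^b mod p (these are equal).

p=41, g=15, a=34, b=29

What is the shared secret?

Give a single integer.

Answer: 36

Derivation:
A = 15^34 mod 41  (bits of 34 = 100010)
  bit 0 = 1: r = r^2 * 15 mod 41 = 1^2 * 15 = 1*15 = 15
  bit 1 = 0: r = r^2 mod 41 = 15^2 = 20
  bit 2 = 0: r = r^2 mod 41 = 20^2 = 31
  bit 3 = 0: r = r^2 mod 41 = 31^2 = 18
  bit 4 = 1: r = r^2 * 15 mod 41 = 18^2 * 15 = 37*15 = 22
  bit 5 = 0: r = r^2 mod 41 = 22^2 = 33
  -> A = 33
B = 15^29 mod 41  (bits of 29 = 11101)
  bit 0 = 1: r = r^2 * 15 mod 41 = 1^2 * 15 = 1*15 = 15
  bit 1 = 1: r = r^2 * 15 mod 41 = 15^2 * 15 = 20*15 = 13
  bit 2 = 1: r = r^2 * 15 mod 41 = 13^2 * 15 = 5*15 = 34
  bit 3 = 0: r = r^2 mod 41 = 34^2 = 8
  bit 4 = 1: r = r^2 * 15 mod 41 = 8^2 * 15 = 23*15 = 17
  -> B = 17
s = B^a = 17^34 mod 41  (bits of 34 = 100010)
  bit 0 = 1: r = r^2 * 17 mod 41 = 1^2 * 17 = 1*17 = 17
  bit 1 = 0: r = r^2 mod 41 = 17^2 = 2
  bit 2 = 0: r = r^2 mod 41 = 2^2 = 4
  bit 3 = 0: r = r^2 mod 41 = 4^2 = 16
  bit 4 = 1: r = r^2 * 17 mod 41 = 16^2 * 17 = 10*17 = 6
  bit 5 = 0: r = r^2 mod 41 = 6^2 = 36
  -> s = B^a = 36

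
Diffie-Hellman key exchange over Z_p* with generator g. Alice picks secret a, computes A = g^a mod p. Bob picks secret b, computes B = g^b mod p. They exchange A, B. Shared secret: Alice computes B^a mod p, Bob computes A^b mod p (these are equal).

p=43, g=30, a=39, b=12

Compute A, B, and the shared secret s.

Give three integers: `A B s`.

Answer: 32 41 16

Derivation:
A = 30^39 mod 43  (bits of 39 = 100111)
  bit 0 = 1: r = r^2 * 30 mod 43 = 1^2 * 30 = 1*30 = 30
  bit 1 = 0: r = r^2 mod 43 = 30^2 = 40
  bit 2 = 0: r = r^2 mod 43 = 40^2 = 9
  bit 3 = 1: r = r^2 * 30 mod 43 = 9^2 * 30 = 38*30 = 22
  bit 4 = 1: r = r^2 * 30 mod 43 = 22^2 * 30 = 11*30 = 29
  bit 5 = 1: r = r^2 * 30 mod 43 = 29^2 * 30 = 24*30 = 32
  -> A = 32
B = 30^12 mod 43  (bits of 12 = 1100)
  bit 0 = 1: r = r^2 * 30 mod 43 = 1^2 * 30 = 1*30 = 30
  bit 1 = 1: r = r^2 * 30 mod 43 = 30^2 * 30 = 40*30 = 39
  bit 2 = 0: r = r^2 mod 43 = 39^2 = 16
  bit 3 = 0: r = r^2 mod 43 = 16^2 = 41
  -> B = 41
s = B^a = 41^39 mod 43  (bits of 39 = 100111)
  bit 0 = 1: r = r^2 * 41 mod 43 = 1^2 * 41 = 1*41 = 41
  bit 1 = 0: r = r^2 mod 43 = 41^2 = 4
  bit 2 = 0: r = r^2 mod 43 = 4^2 = 16
  bit 3 = 1: r = r^2 * 41 mod 43 = 16^2 * 41 = 41*41 = 4
  bit 4 = 1: r = r^2 * 41 mod 43 = 4^2 * 41 = 16*41 = 11
  bit 5 = 1: r = r^2 * 41 mod 43 = 11^2 * 41 = 35*41 = 16
  -> s = B^a = 16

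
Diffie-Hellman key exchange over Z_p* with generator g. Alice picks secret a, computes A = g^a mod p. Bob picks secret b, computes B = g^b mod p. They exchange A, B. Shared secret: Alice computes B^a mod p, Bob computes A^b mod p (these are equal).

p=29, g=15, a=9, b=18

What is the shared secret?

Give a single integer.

A = 15^9 mod 29  (bits of 9 = 1001)
  bit 0 = 1: r = r^2 * 15 mod 29 = 1^2 * 15 = 1*15 = 15
  bit 1 = 0: r = r^2 mod 29 = 15^2 = 22
  bit 2 = 0: r = r^2 mod 29 = 22^2 = 20
  bit 3 = 1: r = r^2 * 15 mod 29 = 20^2 * 15 = 23*15 = 26
  -> A = 26
B = 15^18 mod 29  (bits of 18 = 10010)
  bit 0 = 1: r = r^2 * 15 mod 29 = 1^2 * 15 = 1*15 = 15
  bit 1 = 0: r = r^2 mod 29 = 15^2 = 22
  bit 2 = 0: r = r^2 mod 29 = 22^2 = 20
  bit 3 = 1: r = r^2 * 15 mod 29 = 20^2 * 15 = 23*15 = 26
  bit 4 = 0: r = r^2 mod 29 = 26^2 = 9
  -> B = 9
s = B^a = 9^9 mod 29  (bits of 9 = 1001)
  bit 0 = 1: r = r^2 * 9 mod 29 = 1^2 * 9 = 1*9 = 9
  bit 1 = 0: r = r^2 mod 29 = 9^2 = 23
  bit 2 = 0: r = r^2 mod 29 = 23^2 = 7
  bit 3 = 1: r = r^2 * 9 mod 29 = 7^2 * 9 = 20*9 = 6
  -> s = B^a = 6

Answer: 6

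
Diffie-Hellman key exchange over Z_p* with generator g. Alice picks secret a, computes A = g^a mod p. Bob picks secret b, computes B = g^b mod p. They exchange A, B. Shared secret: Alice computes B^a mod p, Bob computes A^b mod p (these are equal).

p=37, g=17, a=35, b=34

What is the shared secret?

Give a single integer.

A = 17^35 mod 37  (bits of 35 = 100011)
  bit 0 = 1: r = r^2 * 17 mod 37 = 1^2 * 17 = 1*17 = 17
  bit 1 = 0: r = r^2 mod 37 = 17^2 = 30
  bit 2 = 0: r = r^2 mod 37 = 30^2 = 12
  bit 3 = 0: r = r^2 mod 37 = 12^2 = 33
  bit 4 = 1: r = r^2 * 17 mod 37 = 33^2 * 17 = 16*17 = 13
  bit 5 = 1: r = r^2 * 17 mod 37 = 13^2 * 17 = 21*17 = 24
  -> A = 24
B = 17^34 mod 37  (bits of 34 = 100010)
  bit 0 = 1: r = r^2 * 17 mod 37 = 1^2 * 17 = 1*17 = 17
  bit 1 = 0: r = r^2 mod 37 = 17^2 = 30
  bit 2 = 0: r = r^2 mod 37 = 30^2 = 12
  bit 3 = 0: r = r^2 mod 37 = 12^2 = 33
  bit 4 = 1: r = r^2 * 17 mod 37 = 33^2 * 17 = 16*17 = 13
  bit 5 = 0: r = r^2 mod 37 = 13^2 = 21
  -> B = 21
s = B^a = 21^35 mod 37  (bits of 35 = 100011)
  bit 0 = 1: r = r^2 * 21 mod 37 = 1^2 * 21 = 1*21 = 21
  bit 1 = 0: r = r^2 mod 37 = 21^2 = 34
  bit 2 = 0: r = r^2 mod 37 = 34^2 = 9
  bit 3 = 0: r = r^2 mod 37 = 9^2 = 7
  bit 4 = 1: r = r^2 * 21 mod 37 = 7^2 * 21 = 12*21 = 30
  bit 5 = 1: r = r^2 * 21 mod 37 = 30^2 * 21 = 12*21 = 30
  -> s = B^a = 30

Answer: 30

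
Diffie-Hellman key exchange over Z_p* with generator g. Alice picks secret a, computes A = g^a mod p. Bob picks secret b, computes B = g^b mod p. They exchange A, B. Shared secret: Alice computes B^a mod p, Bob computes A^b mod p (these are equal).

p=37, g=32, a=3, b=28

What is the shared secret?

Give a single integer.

A = 32^3 mod 37  (bits of 3 = 11)
  bit 0 = 1: r = r^2 * 32 mod 37 = 1^2 * 32 = 1*32 = 32
  bit 1 = 1: r = r^2 * 32 mod 37 = 32^2 * 32 = 25*32 = 23
  -> A = 23
B = 32^28 mod 37  (bits of 28 = 11100)
  bit 0 = 1: r = r^2 * 32 mod 37 = 1^2 * 32 = 1*32 = 32
  bit 1 = 1: r = r^2 * 32 mod 37 = 32^2 * 32 = 25*32 = 23
  bit 2 = 1: r = r^2 * 32 mod 37 = 23^2 * 32 = 11*32 = 19
  bit 3 = 0: r = r^2 mod 37 = 19^2 = 28
  bit 4 = 0: r = r^2 mod 37 = 28^2 = 7
  -> B = 7
s = B^a = 7^3 mod 37  (bits of 3 = 11)
  bit 0 = 1: r = r^2 * 7 mod 37 = 1^2 * 7 = 1*7 = 7
  bit 1 = 1: r = r^2 * 7 mod 37 = 7^2 * 7 = 12*7 = 10
  -> s = B^a = 10

Answer: 10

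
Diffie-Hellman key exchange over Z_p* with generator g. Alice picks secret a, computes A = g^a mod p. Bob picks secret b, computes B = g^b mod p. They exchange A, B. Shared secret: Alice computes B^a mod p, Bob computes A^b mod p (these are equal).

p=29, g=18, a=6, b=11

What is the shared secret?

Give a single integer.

Answer: 22

Derivation:
A = 18^6 mod 29  (bits of 6 = 110)
  bit 0 = 1: r = r^2 * 18 mod 29 = 1^2 * 18 = 1*18 = 18
  bit 1 = 1: r = r^2 * 18 mod 29 = 18^2 * 18 = 5*18 = 3
  bit 2 = 0: r = r^2 mod 29 = 3^2 = 9
  -> A = 9
B = 18^11 mod 29  (bits of 11 = 1011)
  bit 0 = 1: r = r^2 * 18 mod 29 = 1^2 * 18 = 1*18 = 18
  bit 1 = 0: r = r^2 mod 29 = 18^2 = 5
  bit 2 = 1: r = r^2 * 18 mod 29 = 5^2 * 18 = 25*18 = 15
  bit 3 = 1: r = r^2 * 18 mod 29 = 15^2 * 18 = 22*18 = 19
  -> B = 19
s = B^a = 19^6 mod 29  (bits of 6 = 110)
  bit 0 = 1: r = r^2 * 19 mod 29 = 1^2 * 19 = 1*19 = 19
  bit 1 = 1: r = r^2 * 19 mod 29 = 19^2 * 19 = 13*19 = 15
  bit 2 = 0: r = r^2 mod 29 = 15^2 = 22
  -> s = B^a = 22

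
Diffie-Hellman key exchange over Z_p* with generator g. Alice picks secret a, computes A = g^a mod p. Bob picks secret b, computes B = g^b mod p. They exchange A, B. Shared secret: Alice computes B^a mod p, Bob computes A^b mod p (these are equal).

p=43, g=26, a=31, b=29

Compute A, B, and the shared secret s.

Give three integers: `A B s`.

A = 26^31 mod 43  (bits of 31 = 11111)
  bit 0 = 1: r = r^2 * 26 mod 43 = 1^2 * 26 = 1*26 = 26
  bit 1 = 1: r = r^2 * 26 mod 43 = 26^2 * 26 = 31*26 = 32
  bit 2 = 1: r = r^2 * 26 mod 43 = 32^2 * 26 = 35*26 = 7
  bit 3 = 1: r = r^2 * 26 mod 43 = 7^2 * 26 = 6*26 = 27
  bit 4 = 1: r = r^2 * 26 mod 43 = 27^2 * 26 = 41*26 = 34
  -> A = 34
B = 26^29 mod 43  (bits of 29 = 11101)
  bit 0 = 1: r = r^2 * 26 mod 43 = 1^2 * 26 = 1*26 = 26
  bit 1 = 1: r = r^2 * 26 mod 43 = 26^2 * 26 = 31*26 = 32
  bit 2 = 1: r = r^2 * 26 mod 43 = 32^2 * 26 = 35*26 = 7
  bit 3 = 0: r = r^2 mod 43 = 7^2 = 6
  bit 4 = 1: r = r^2 * 26 mod 43 = 6^2 * 26 = 36*26 = 33
  -> B = 33
s = B^a = 33^31 mod 43  (bits of 31 = 11111)
  bit 0 = 1: r = r^2 * 33 mod 43 = 1^2 * 33 = 1*33 = 33
  bit 1 = 1: r = r^2 * 33 mod 43 = 33^2 * 33 = 14*33 = 32
  bit 2 = 1: r = r^2 * 33 mod 43 = 32^2 * 33 = 35*33 = 37
  bit 3 = 1: r = r^2 * 33 mod 43 = 37^2 * 33 = 36*33 = 27
  bit 4 = 1: r = r^2 * 33 mod 43 = 27^2 * 33 = 41*33 = 20
  -> s = B^a = 20

Answer: 34 33 20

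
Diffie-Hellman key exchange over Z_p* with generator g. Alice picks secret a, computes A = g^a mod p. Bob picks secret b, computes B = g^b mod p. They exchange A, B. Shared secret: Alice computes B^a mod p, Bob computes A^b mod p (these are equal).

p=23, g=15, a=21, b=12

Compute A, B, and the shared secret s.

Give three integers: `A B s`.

Answer: 20 8 3

Derivation:
A = 15^21 mod 23  (bits of 21 = 10101)
  bit 0 = 1: r = r^2 * 15 mod 23 = 1^2 * 15 = 1*15 = 15
  bit 1 = 0: r = r^2 mod 23 = 15^2 = 18
  bit 2 = 1: r = r^2 * 15 mod 23 = 18^2 * 15 = 2*15 = 7
  bit 3 = 0: r = r^2 mod 23 = 7^2 = 3
  bit 4 = 1: r = r^2 * 15 mod 23 = 3^2 * 15 = 9*15 = 20
  -> A = 20
B = 15^12 mod 23  (bits of 12 = 1100)
  bit 0 = 1: r = r^2 * 15 mod 23 = 1^2 * 15 = 1*15 = 15
  bit 1 = 1: r = r^2 * 15 mod 23 = 15^2 * 15 = 18*15 = 17
  bit 2 = 0: r = r^2 mod 23 = 17^2 = 13
  bit 3 = 0: r = r^2 mod 23 = 13^2 = 8
  -> B = 8
s = B^a = 8^21 mod 23  (bits of 21 = 10101)
  bit 0 = 1: r = r^2 * 8 mod 23 = 1^2 * 8 = 1*8 = 8
  bit 1 = 0: r = r^2 mod 23 = 8^2 = 18
  bit 2 = 1: r = r^2 * 8 mod 23 = 18^2 * 8 = 2*8 = 16
  bit 3 = 0: r = r^2 mod 23 = 16^2 = 3
  bit 4 = 1: r = r^2 * 8 mod 23 = 3^2 * 8 = 9*8 = 3
  -> s = B^a = 3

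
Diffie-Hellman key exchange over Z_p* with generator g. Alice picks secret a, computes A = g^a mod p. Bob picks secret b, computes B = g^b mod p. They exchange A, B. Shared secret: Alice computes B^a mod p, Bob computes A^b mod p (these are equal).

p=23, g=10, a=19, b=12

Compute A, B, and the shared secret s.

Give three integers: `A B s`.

A = 10^19 mod 23  (bits of 19 = 10011)
  bit 0 = 1: r = r^2 * 10 mod 23 = 1^2 * 10 = 1*10 = 10
  bit 1 = 0: r = r^2 mod 23 = 10^2 = 8
  bit 2 = 0: r = r^2 mod 23 = 8^2 = 18
  bit 3 = 1: r = r^2 * 10 mod 23 = 18^2 * 10 = 2*10 = 20
  bit 4 = 1: r = r^2 * 10 mod 23 = 20^2 * 10 = 9*10 = 21
  -> A = 21
B = 10^12 mod 23  (bits of 12 = 1100)
  bit 0 = 1: r = r^2 * 10 mod 23 = 1^2 * 10 = 1*10 = 10
  bit 1 = 1: r = r^2 * 10 mod 23 = 10^2 * 10 = 8*10 = 11
  bit 2 = 0: r = r^2 mod 23 = 11^2 = 6
  bit 3 = 0: r = r^2 mod 23 = 6^2 = 13
  -> B = 13
s = B^a = 13^19 mod 23  (bits of 19 = 10011)
  bit 0 = 1: r = r^2 * 13 mod 23 = 1^2 * 13 = 1*13 = 13
  bit 1 = 0: r = r^2 mod 23 = 13^2 = 8
  bit 2 = 0: r = r^2 mod 23 = 8^2 = 18
  bit 3 = 1: r = r^2 * 13 mod 23 = 18^2 * 13 = 2*13 = 3
  bit 4 = 1: r = r^2 * 13 mod 23 = 3^2 * 13 = 9*13 = 2
  -> s = B^a = 2

Answer: 21 13 2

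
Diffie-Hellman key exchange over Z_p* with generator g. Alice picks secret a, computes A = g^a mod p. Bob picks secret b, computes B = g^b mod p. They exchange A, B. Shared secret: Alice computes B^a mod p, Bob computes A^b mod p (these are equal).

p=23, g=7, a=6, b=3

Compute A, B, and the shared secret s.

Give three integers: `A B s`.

A = 7^6 mod 23  (bits of 6 = 110)
  bit 0 = 1: r = r^2 * 7 mod 23 = 1^2 * 7 = 1*7 = 7
  bit 1 = 1: r = r^2 * 7 mod 23 = 7^2 * 7 = 3*7 = 21
  bit 2 = 0: r = r^2 mod 23 = 21^2 = 4
  -> A = 4
B = 7^3 mod 23  (bits of 3 = 11)
  bit 0 = 1: r = r^2 * 7 mod 23 = 1^2 * 7 = 1*7 = 7
  bit 1 = 1: r = r^2 * 7 mod 23 = 7^2 * 7 = 3*7 = 21
  -> B = 21
s = B^a = 21^6 mod 23  (bits of 6 = 110)
  bit 0 = 1: r = r^2 * 21 mod 23 = 1^2 * 21 = 1*21 = 21
  bit 1 = 1: r = r^2 * 21 mod 23 = 21^2 * 21 = 4*21 = 15
  bit 2 = 0: r = r^2 mod 23 = 15^2 = 18
  -> s = B^a = 18

Answer: 4 21 18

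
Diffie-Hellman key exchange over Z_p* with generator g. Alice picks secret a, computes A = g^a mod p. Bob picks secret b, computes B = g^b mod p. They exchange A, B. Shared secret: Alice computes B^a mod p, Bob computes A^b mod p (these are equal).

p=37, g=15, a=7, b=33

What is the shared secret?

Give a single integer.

A = 15^7 mod 37  (bits of 7 = 111)
  bit 0 = 1: r = r^2 * 15 mod 37 = 1^2 * 15 = 1*15 = 15
  bit 1 = 1: r = r^2 * 15 mod 37 = 15^2 * 15 = 3*15 = 8
  bit 2 = 1: r = r^2 * 15 mod 37 = 8^2 * 15 = 27*15 = 35
  -> A = 35
B = 15^33 mod 37  (bits of 33 = 100001)
  bit 0 = 1: r = r^2 * 15 mod 37 = 1^2 * 15 = 1*15 = 15
  bit 1 = 0: r = r^2 mod 37 = 15^2 = 3
  bit 2 = 0: r = r^2 mod 37 = 3^2 = 9
  bit 3 = 0: r = r^2 mod 37 = 9^2 = 7
  bit 4 = 0: r = r^2 mod 37 = 7^2 = 12
  bit 5 = 1: r = r^2 * 15 mod 37 = 12^2 * 15 = 33*15 = 14
  -> B = 14
s = B^a = 14^7 mod 37  (bits of 7 = 111)
  bit 0 = 1: r = r^2 * 14 mod 37 = 1^2 * 14 = 1*14 = 14
  bit 1 = 1: r = r^2 * 14 mod 37 = 14^2 * 14 = 11*14 = 6
  bit 2 = 1: r = r^2 * 14 mod 37 = 6^2 * 14 = 36*14 = 23
  -> s = B^a = 23

Answer: 23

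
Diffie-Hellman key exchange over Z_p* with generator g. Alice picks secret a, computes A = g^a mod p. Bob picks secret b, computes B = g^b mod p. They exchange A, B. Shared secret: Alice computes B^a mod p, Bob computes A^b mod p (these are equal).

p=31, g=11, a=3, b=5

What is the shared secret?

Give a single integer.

Answer: 30

Derivation:
A = 11^3 mod 31  (bits of 3 = 11)
  bit 0 = 1: r = r^2 * 11 mod 31 = 1^2 * 11 = 1*11 = 11
  bit 1 = 1: r = r^2 * 11 mod 31 = 11^2 * 11 = 28*11 = 29
  -> A = 29
B = 11^5 mod 31  (bits of 5 = 101)
  bit 0 = 1: r = r^2 * 11 mod 31 = 1^2 * 11 = 1*11 = 11
  bit 1 = 0: r = r^2 mod 31 = 11^2 = 28
  bit 2 = 1: r = r^2 * 11 mod 31 = 28^2 * 11 = 9*11 = 6
  -> B = 6
s = B^a = 6^3 mod 31  (bits of 3 = 11)
  bit 0 = 1: r = r^2 * 6 mod 31 = 1^2 * 6 = 1*6 = 6
  bit 1 = 1: r = r^2 * 6 mod 31 = 6^2 * 6 = 5*6 = 30
  -> s = B^a = 30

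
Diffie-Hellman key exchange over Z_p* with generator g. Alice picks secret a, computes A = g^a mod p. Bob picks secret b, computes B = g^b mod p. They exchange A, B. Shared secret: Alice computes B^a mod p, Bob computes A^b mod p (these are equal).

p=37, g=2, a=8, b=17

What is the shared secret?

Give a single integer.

Answer: 12

Derivation:
A = 2^8 mod 37  (bits of 8 = 1000)
  bit 0 = 1: r = r^2 * 2 mod 37 = 1^2 * 2 = 1*2 = 2
  bit 1 = 0: r = r^2 mod 37 = 2^2 = 4
  bit 2 = 0: r = r^2 mod 37 = 4^2 = 16
  bit 3 = 0: r = r^2 mod 37 = 16^2 = 34
  -> A = 34
B = 2^17 mod 37  (bits of 17 = 10001)
  bit 0 = 1: r = r^2 * 2 mod 37 = 1^2 * 2 = 1*2 = 2
  bit 1 = 0: r = r^2 mod 37 = 2^2 = 4
  bit 2 = 0: r = r^2 mod 37 = 4^2 = 16
  bit 3 = 0: r = r^2 mod 37 = 16^2 = 34
  bit 4 = 1: r = r^2 * 2 mod 37 = 34^2 * 2 = 9*2 = 18
  -> B = 18
s = B^a = 18^8 mod 37  (bits of 8 = 1000)
  bit 0 = 1: r = r^2 * 18 mod 37 = 1^2 * 18 = 1*18 = 18
  bit 1 = 0: r = r^2 mod 37 = 18^2 = 28
  bit 2 = 0: r = r^2 mod 37 = 28^2 = 7
  bit 3 = 0: r = r^2 mod 37 = 7^2 = 12
  -> s = B^a = 12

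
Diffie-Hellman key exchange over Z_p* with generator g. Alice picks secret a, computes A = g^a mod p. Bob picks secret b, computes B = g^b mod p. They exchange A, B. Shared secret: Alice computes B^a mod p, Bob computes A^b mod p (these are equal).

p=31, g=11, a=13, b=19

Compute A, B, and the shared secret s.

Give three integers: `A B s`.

A = 11^13 mod 31  (bits of 13 = 1101)
  bit 0 = 1: r = r^2 * 11 mod 31 = 1^2 * 11 = 1*11 = 11
  bit 1 = 1: r = r^2 * 11 mod 31 = 11^2 * 11 = 28*11 = 29
  bit 2 = 0: r = r^2 mod 31 = 29^2 = 4
  bit 3 = 1: r = r^2 * 11 mod 31 = 4^2 * 11 = 16*11 = 21
  -> A = 21
B = 11^19 mod 31  (bits of 19 = 10011)
  bit 0 = 1: r = r^2 * 11 mod 31 = 1^2 * 11 = 1*11 = 11
  bit 1 = 0: r = r^2 mod 31 = 11^2 = 28
  bit 2 = 0: r = r^2 mod 31 = 28^2 = 9
  bit 3 = 1: r = r^2 * 11 mod 31 = 9^2 * 11 = 19*11 = 23
  bit 4 = 1: r = r^2 * 11 mod 31 = 23^2 * 11 = 2*11 = 22
  -> B = 22
s = B^a = 22^13 mod 31  (bits of 13 = 1101)
  bit 0 = 1: r = r^2 * 22 mod 31 = 1^2 * 22 = 1*22 = 22
  bit 1 = 1: r = r^2 * 22 mod 31 = 22^2 * 22 = 19*22 = 15
  bit 2 = 0: r = r^2 mod 31 = 15^2 = 8
  bit 3 = 1: r = r^2 * 22 mod 31 = 8^2 * 22 = 2*22 = 13
  -> s = B^a = 13

Answer: 21 22 13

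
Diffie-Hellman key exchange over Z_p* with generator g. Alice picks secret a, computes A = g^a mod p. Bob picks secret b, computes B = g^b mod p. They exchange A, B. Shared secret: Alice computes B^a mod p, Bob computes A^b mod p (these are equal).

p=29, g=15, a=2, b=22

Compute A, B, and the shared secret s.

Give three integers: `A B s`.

Answer: 22 6 7

Derivation:
A = 15^2 mod 29  (bits of 2 = 10)
  bit 0 = 1: r = r^2 * 15 mod 29 = 1^2 * 15 = 1*15 = 15
  bit 1 = 0: r = r^2 mod 29 = 15^2 = 22
  -> A = 22
B = 15^22 mod 29  (bits of 22 = 10110)
  bit 0 = 1: r = r^2 * 15 mod 29 = 1^2 * 15 = 1*15 = 15
  bit 1 = 0: r = r^2 mod 29 = 15^2 = 22
  bit 2 = 1: r = r^2 * 15 mod 29 = 22^2 * 15 = 20*15 = 10
  bit 3 = 1: r = r^2 * 15 mod 29 = 10^2 * 15 = 13*15 = 21
  bit 4 = 0: r = r^2 mod 29 = 21^2 = 6
  -> B = 6
s = B^a = 6^2 mod 29  (bits of 2 = 10)
  bit 0 = 1: r = r^2 * 6 mod 29 = 1^2 * 6 = 1*6 = 6
  bit 1 = 0: r = r^2 mod 29 = 6^2 = 7
  -> s = B^a = 7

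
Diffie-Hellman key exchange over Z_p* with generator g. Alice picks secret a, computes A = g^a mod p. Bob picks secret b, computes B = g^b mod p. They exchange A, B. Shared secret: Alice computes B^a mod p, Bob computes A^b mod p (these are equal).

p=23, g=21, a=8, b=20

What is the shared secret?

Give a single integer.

Answer: 18

Derivation:
A = 21^8 mod 23  (bits of 8 = 1000)
  bit 0 = 1: r = r^2 * 21 mod 23 = 1^2 * 21 = 1*21 = 21
  bit 1 = 0: r = r^2 mod 23 = 21^2 = 4
  bit 2 = 0: r = r^2 mod 23 = 4^2 = 16
  bit 3 = 0: r = r^2 mod 23 = 16^2 = 3
  -> A = 3
B = 21^20 mod 23  (bits of 20 = 10100)
  bit 0 = 1: r = r^2 * 21 mod 23 = 1^2 * 21 = 1*21 = 21
  bit 1 = 0: r = r^2 mod 23 = 21^2 = 4
  bit 2 = 1: r = r^2 * 21 mod 23 = 4^2 * 21 = 16*21 = 14
  bit 3 = 0: r = r^2 mod 23 = 14^2 = 12
  bit 4 = 0: r = r^2 mod 23 = 12^2 = 6
  -> B = 6
s = B^a = 6^8 mod 23  (bits of 8 = 1000)
  bit 0 = 1: r = r^2 * 6 mod 23 = 1^2 * 6 = 1*6 = 6
  bit 1 = 0: r = r^2 mod 23 = 6^2 = 13
  bit 2 = 0: r = r^2 mod 23 = 13^2 = 8
  bit 3 = 0: r = r^2 mod 23 = 8^2 = 18
  -> s = B^a = 18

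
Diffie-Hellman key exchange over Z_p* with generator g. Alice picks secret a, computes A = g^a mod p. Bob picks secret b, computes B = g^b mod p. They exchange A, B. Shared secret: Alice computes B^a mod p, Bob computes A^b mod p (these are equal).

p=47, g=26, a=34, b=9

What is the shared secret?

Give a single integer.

A = 26^34 mod 47  (bits of 34 = 100010)
  bit 0 = 1: r = r^2 * 26 mod 47 = 1^2 * 26 = 1*26 = 26
  bit 1 = 0: r = r^2 mod 47 = 26^2 = 18
  bit 2 = 0: r = r^2 mod 47 = 18^2 = 42
  bit 3 = 0: r = r^2 mod 47 = 42^2 = 25
  bit 4 = 1: r = r^2 * 26 mod 47 = 25^2 * 26 = 14*26 = 35
  bit 5 = 0: r = r^2 mod 47 = 35^2 = 3
  -> A = 3
B = 26^9 mod 47  (bits of 9 = 1001)
  bit 0 = 1: r = r^2 * 26 mod 47 = 1^2 * 26 = 1*26 = 26
  bit 1 = 0: r = r^2 mod 47 = 26^2 = 18
  bit 2 = 0: r = r^2 mod 47 = 18^2 = 42
  bit 3 = 1: r = r^2 * 26 mod 47 = 42^2 * 26 = 25*26 = 39
  -> B = 39
s = B^a = 39^34 mod 47  (bits of 34 = 100010)
  bit 0 = 1: r = r^2 * 39 mod 47 = 1^2 * 39 = 1*39 = 39
  bit 1 = 0: r = r^2 mod 47 = 39^2 = 17
  bit 2 = 0: r = r^2 mod 47 = 17^2 = 7
  bit 3 = 0: r = r^2 mod 47 = 7^2 = 2
  bit 4 = 1: r = r^2 * 39 mod 47 = 2^2 * 39 = 4*39 = 15
  bit 5 = 0: r = r^2 mod 47 = 15^2 = 37
  -> s = B^a = 37

Answer: 37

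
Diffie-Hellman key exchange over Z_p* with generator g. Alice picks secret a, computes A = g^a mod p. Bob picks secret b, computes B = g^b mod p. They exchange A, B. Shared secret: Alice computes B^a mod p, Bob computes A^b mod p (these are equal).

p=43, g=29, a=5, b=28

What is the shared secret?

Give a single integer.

A = 29^5 mod 43  (bits of 5 = 101)
  bit 0 = 1: r = r^2 * 29 mod 43 = 1^2 * 29 = 1*29 = 29
  bit 1 = 0: r = r^2 mod 43 = 29^2 = 24
  bit 2 = 1: r = r^2 * 29 mod 43 = 24^2 * 29 = 17*29 = 20
  -> A = 20
B = 29^28 mod 43  (bits of 28 = 11100)
  bit 0 = 1: r = r^2 * 29 mod 43 = 1^2 * 29 = 1*29 = 29
  bit 1 = 1: r = r^2 * 29 mod 43 = 29^2 * 29 = 24*29 = 8
  bit 2 = 1: r = r^2 * 29 mod 43 = 8^2 * 29 = 21*29 = 7
  bit 3 = 0: r = r^2 mod 43 = 7^2 = 6
  bit 4 = 0: r = r^2 mod 43 = 6^2 = 36
  -> B = 36
s = B^a = 36^5 mod 43  (bits of 5 = 101)
  bit 0 = 1: r = r^2 * 36 mod 43 = 1^2 * 36 = 1*36 = 36
  bit 1 = 0: r = r^2 mod 43 = 36^2 = 6
  bit 2 = 1: r = r^2 * 36 mod 43 = 6^2 * 36 = 36*36 = 6
  -> s = B^a = 6

Answer: 6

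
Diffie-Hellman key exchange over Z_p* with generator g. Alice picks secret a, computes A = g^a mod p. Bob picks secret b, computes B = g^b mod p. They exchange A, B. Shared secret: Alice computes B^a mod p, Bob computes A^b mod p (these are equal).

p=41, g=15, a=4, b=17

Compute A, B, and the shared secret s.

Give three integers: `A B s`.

A = 15^4 mod 41  (bits of 4 = 100)
  bit 0 = 1: r = r^2 * 15 mod 41 = 1^2 * 15 = 1*15 = 15
  bit 1 = 0: r = r^2 mod 41 = 15^2 = 20
  bit 2 = 0: r = r^2 mod 41 = 20^2 = 31
  -> A = 31
B = 15^17 mod 41  (bits of 17 = 10001)
  bit 0 = 1: r = r^2 * 15 mod 41 = 1^2 * 15 = 1*15 = 15
  bit 1 = 0: r = r^2 mod 41 = 15^2 = 20
  bit 2 = 0: r = r^2 mod 41 = 20^2 = 31
  bit 3 = 0: r = r^2 mod 41 = 31^2 = 18
  bit 4 = 1: r = r^2 * 15 mod 41 = 18^2 * 15 = 37*15 = 22
  -> B = 22
s = B^a = 22^4 mod 41  (bits of 4 = 100)
  bit 0 = 1: r = r^2 * 22 mod 41 = 1^2 * 22 = 1*22 = 22
  bit 1 = 0: r = r^2 mod 41 = 22^2 = 33
  bit 2 = 0: r = r^2 mod 41 = 33^2 = 23
  -> s = B^a = 23

Answer: 31 22 23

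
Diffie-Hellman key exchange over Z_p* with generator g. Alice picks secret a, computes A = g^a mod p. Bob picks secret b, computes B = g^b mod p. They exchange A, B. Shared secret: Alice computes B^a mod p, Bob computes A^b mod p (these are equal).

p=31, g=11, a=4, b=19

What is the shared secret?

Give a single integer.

Answer: 20

Derivation:
A = 11^4 mod 31  (bits of 4 = 100)
  bit 0 = 1: r = r^2 * 11 mod 31 = 1^2 * 11 = 1*11 = 11
  bit 1 = 0: r = r^2 mod 31 = 11^2 = 28
  bit 2 = 0: r = r^2 mod 31 = 28^2 = 9
  -> A = 9
B = 11^19 mod 31  (bits of 19 = 10011)
  bit 0 = 1: r = r^2 * 11 mod 31 = 1^2 * 11 = 1*11 = 11
  bit 1 = 0: r = r^2 mod 31 = 11^2 = 28
  bit 2 = 0: r = r^2 mod 31 = 28^2 = 9
  bit 3 = 1: r = r^2 * 11 mod 31 = 9^2 * 11 = 19*11 = 23
  bit 4 = 1: r = r^2 * 11 mod 31 = 23^2 * 11 = 2*11 = 22
  -> B = 22
s = B^a = 22^4 mod 31  (bits of 4 = 100)
  bit 0 = 1: r = r^2 * 22 mod 31 = 1^2 * 22 = 1*22 = 22
  bit 1 = 0: r = r^2 mod 31 = 22^2 = 19
  bit 2 = 0: r = r^2 mod 31 = 19^2 = 20
  -> s = B^a = 20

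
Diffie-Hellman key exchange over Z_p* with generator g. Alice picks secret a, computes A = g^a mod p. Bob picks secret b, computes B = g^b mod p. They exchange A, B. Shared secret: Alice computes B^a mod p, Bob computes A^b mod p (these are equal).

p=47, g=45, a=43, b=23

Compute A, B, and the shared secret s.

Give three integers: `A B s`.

A = 45^43 mod 47  (bits of 43 = 101011)
  bit 0 = 1: r = r^2 * 45 mod 47 = 1^2 * 45 = 1*45 = 45
  bit 1 = 0: r = r^2 mod 47 = 45^2 = 4
  bit 2 = 1: r = r^2 * 45 mod 47 = 4^2 * 45 = 16*45 = 15
  bit 3 = 0: r = r^2 mod 47 = 15^2 = 37
  bit 4 = 1: r = r^2 * 45 mod 47 = 37^2 * 45 = 6*45 = 35
  bit 5 = 1: r = r^2 * 45 mod 47 = 35^2 * 45 = 3*45 = 41
  -> A = 41
B = 45^23 mod 47  (bits of 23 = 10111)
  bit 0 = 1: r = r^2 * 45 mod 47 = 1^2 * 45 = 1*45 = 45
  bit 1 = 0: r = r^2 mod 47 = 45^2 = 4
  bit 2 = 1: r = r^2 * 45 mod 47 = 4^2 * 45 = 16*45 = 15
  bit 3 = 1: r = r^2 * 45 mod 47 = 15^2 * 45 = 37*45 = 20
  bit 4 = 1: r = r^2 * 45 mod 47 = 20^2 * 45 = 24*45 = 46
  -> B = 46
s = B^a = 46^43 mod 47  (bits of 43 = 101011)
  bit 0 = 1: r = r^2 * 46 mod 47 = 1^2 * 46 = 1*46 = 46
  bit 1 = 0: r = r^2 mod 47 = 46^2 = 1
  bit 2 = 1: r = r^2 * 46 mod 47 = 1^2 * 46 = 1*46 = 46
  bit 3 = 0: r = r^2 mod 47 = 46^2 = 1
  bit 4 = 1: r = r^2 * 46 mod 47 = 1^2 * 46 = 1*46 = 46
  bit 5 = 1: r = r^2 * 46 mod 47 = 46^2 * 46 = 1*46 = 46
  -> s = B^a = 46

Answer: 41 46 46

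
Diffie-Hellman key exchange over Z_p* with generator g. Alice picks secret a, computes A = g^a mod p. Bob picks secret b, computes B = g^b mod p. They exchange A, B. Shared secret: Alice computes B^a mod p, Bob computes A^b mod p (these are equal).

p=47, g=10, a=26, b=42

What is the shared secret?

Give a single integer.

A = 10^26 mod 47  (bits of 26 = 11010)
  bit 0 = 1: r = r^2 * 10 mod 47 = 1^2 * 10 = 1*10 = 10
  bit 1 = 1: r = r^2 * 10 mod 47 = 10^2 * 10 = 6*10 = 13
  bit 2 = 0: r = r^2 mod 47 = 13^2 = 28
  bit 3 = 1: r = r^2 * 10 mod 47 = 28^2 * 10 = 32*10 = 38
  bit 4 = 0: r = r^2 mod 47 = 38^2 = 34
  -> A = 34
B = 10^42 mod 47  (bits of 42 = 101010)
  bit 0 = 1: r = r^2 * 10 mod 47 = 1^2 * 10 = 1*10 = 10
  bit 1 = 0: r = r^2 mod 47 = 10^2 = 6
  bit 2 = 1: r = r^2 * 10 mod 47 = 6^2 * 10 = 36*10 = 31
  bit 3 = 0: r = r^2 mod 47 = 31^2 = 21
  bit 4 = 1: r = r^2 * 10 mod 47 = 21^2 * 10 = 18*10 = 39
  bit 5 = 0: r = r^2 mod 47 = 39^2 = 17
  -> B = 17
s = B^a = 17^26 mod 47  (bits of 26 = 11010)
  bit 0 = 1: r = r^2 * 17 mod 47 = 1^2 * 17 = 1*17 = 17
  bit 1 = 1: r = r^2 * 17 mod 47 = 17^2 * 17 = 7*17 = 25
  bit 2 = 0: r = r^2 mod 47 = 25^2 = 14
  bit 3 = 1: r = r^2 * 17 mod 47 = 14^2 * 17 = 8*17 = 42
  bit 4 = 0: r = r^2 mod 47 = 42^2 = 25
  -> s = B^a = 25

Answer: 25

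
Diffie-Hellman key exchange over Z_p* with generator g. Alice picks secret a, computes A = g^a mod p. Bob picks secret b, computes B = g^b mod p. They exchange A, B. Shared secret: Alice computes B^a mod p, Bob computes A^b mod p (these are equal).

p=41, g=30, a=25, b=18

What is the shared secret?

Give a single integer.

Answer: 9

Derivation:
A = 30^25 mod 41  (bits of 25 = 11001)
  bit 0 = 1: r = r^2 * 30 mod 41 = 1^2 * 30 = 1*30 = 30
  bit 1 = 1: r = r^2 * 30 mod 41 = 30^2 * 30 = 39*30 = 22
  bit 2 = 0: r = r^2 mod 41 = 22^2 = 33
  bit 3 = 0: r = r^2 mod 41 = 33^2 = 23
  bit 4 = 1: r = r^2 * 30 mod 41 = 23^2 * 30 = 37*30 = 3
  -> A = 3
B = 30^18 mod 41  (bits of 18 = 10010)
  bit 0 = 1: r = r^2 * 30 mod 41 = 1^2 * 30 = 1*30 = 30
  bit 1 = 0: r = r^2 mod 41 = 30^2 = 39
  bit 2 = 0: r = r^2 mod 41 = 39^2 = 4
  bit 3 = 1: r = r^2 * 30 mod 41 = 4^2 * 30 = 16*30 = 29
  bit 4 = 0: r = r^2 mod 41 = 29^2 = 21
  -> B = 21
s = B^a = 21^25 mod 41  (bits of 25 = 11001)
  bit 0 = 1: r = r^2 * 21 mod 41 = 1^2 * 21 = 1*21 = 21
  bit 1 = 1: r = r^2 * 21 mod 41 = 21^2 * 21 = 31*21 = 36
  bit 2 = 0: r = r^2 mod 41 = 36^2 = 25
  bit 3 = 0: r = r^2 mod 41 = 25^2 = 10
  bit 4 = 1: r = r^2 * 21 mod 41 = 10^2 * 21 = 18*21 = 9
  -> s = B^a = 9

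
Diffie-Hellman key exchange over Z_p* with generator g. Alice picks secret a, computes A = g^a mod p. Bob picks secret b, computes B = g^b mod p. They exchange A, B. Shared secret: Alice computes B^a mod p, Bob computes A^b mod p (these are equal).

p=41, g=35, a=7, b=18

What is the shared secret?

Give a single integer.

Answer: 39

Derivation:
A = 35^7 mod 41  (bits of 7 = 111)
  bit 0 = 1: r = r^2 * 35 mod 41 = 1^2 * 35 = 1*35 = 35
  bit 1 = 1: r = r^2 * 35 mod 41 = 35^2 * 35 = 36*35 = 30
  bit 2 = 1: r = r^2 * 35 mod 41 = 30^2 * 35 = 39*35 = 12
  -> A = 12
B = 35^18 mod 41  (bits of 18 = 10010)
  bit 0 = 1: r = r^2 * 35 mod 41 = 1^2 * 35 = 1*35 = 35
  bit 1 = 0: r = r^2 mod 41 = 35^2 = 36
  bit 2 = 0: r = r^2 mod 41 = 36^2 = 25
  bit 3 = 1: r = r^2 * 35 mod 41 = 25^2 * 35 = 10*35 = 22
  bit 4 = 0: r = r^2 mod 41 = 22^2 = 33
  -> B = 33
s = B^a = 33^7 mod 41  (bits of 7 = 111)
  bit 0 = 1: r = r^2 * 33 mod 41 = 1^2 * 33 = 1*33 = 33
  bit 1 = 1: r = r^2 * 33 mod 41 = 33^2 * 33 = 23*33 = 21
  bit 2 = 1: r = r^2 * 33 mod 41 = 21^2 * 33 = 31*33 = 39
  -> s = B^a = 39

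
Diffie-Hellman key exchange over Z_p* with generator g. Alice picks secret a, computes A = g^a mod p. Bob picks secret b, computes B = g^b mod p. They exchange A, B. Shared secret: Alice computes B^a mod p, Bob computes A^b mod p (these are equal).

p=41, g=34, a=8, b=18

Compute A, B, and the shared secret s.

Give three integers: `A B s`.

A = 34^8 mod 41  (bits of 8 = 1000)
  bit 0 = 1: r = r^2 * 34 mod 41 = 1^2 * 34 = 1*34 = 34
  bit 1 = 0: r = r^2 mod 41 = 34^2 = 8
  bit 2 = 0: r = r^2 mod 41 = 8^2 = 23
  bit 3 = 0: r = r^2 mod 41 = 23^2 = 37
  -> A = 37
B = 34^18 mod 41  (bits of 18 = 10010)
  bit 0 = 1: r = r^2 * 34 mod 41 = 1^2 * 34 = 1*34 = 34
  bit 1 = 0: r = r^2 mod 41 = 34^2 = 8
  bit 2 = 0: r = r^2 mod 41 = 8^2 = 23
  bit 3 = 1: r = r^2 * 34 mod 41 = 23^2 * 34 = 37*34 = 28
  bit 4 = 0: r = r^2 mod 41 = 28^2 = 5
  -> B = 5
s = B^a = 5^8 mod 41  (bits of 8 = 1000)
  bit 0 = 1: r = r^2 * 5 mod 41 = 1^2 * 5 = 1*5 = 5
  bit 1 = 0: r = r^2 mod 41 = 5^2 = 25
  bit 2 = 0: r = r^2 mod 41 = 25^2 = 10
  bit 3 = 0: r = r^2 mod 41 = 10^2 = 18
  -> s = B^a = 18

Answer: 37 5 18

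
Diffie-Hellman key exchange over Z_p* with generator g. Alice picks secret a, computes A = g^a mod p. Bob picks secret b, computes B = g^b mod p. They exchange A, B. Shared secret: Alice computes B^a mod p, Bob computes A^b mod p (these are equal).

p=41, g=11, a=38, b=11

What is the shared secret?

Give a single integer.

Answer: 21

Derivation:
A = 11^38 mod 41  (bits of 38 = 100110)
  bit 0 = 1: r = r^2 * 11 mod 41 = 1^2 * 11 = 1*11 = 11
  bit 1 = 0: r = r^2 mod 41 = 11^2 = 39
  bit 2 = 0: r = r^2 mod 41 = 39^2 = 4
  bit 3 = 1: r = r^2 * 11 mod 41 = 4^2 * 11 = 16*11 = 12
  bit 4 = 1: r = r^2 * 11 mod 41 = 12^2 * 11 = 21*11 = 26
  bit 5 = 0: r = r^2 mod 41 = 26^2 = 20
  -> A = 20
B = 11^11 mod 41  (bits of 11 = 1011)
  bit 0 = 1: r = r^2 * 11 mod 41 = 1^2 * 11 = 1*11 = 11
  bit 1 = 0: r = r^2 mod 41 = 11^2 = 39
  bit 2 = 1: r = r^2 * 11 mod 41 = 39^2 * 11 = 4*11 = 3
  bit 3 = 1: r = r^2 * 11 mod 41 = 3^2 * 11 = 9*11 = 17
  -> B = 17
s = B^a = 17^38 mod 41  (bits of 38 = 100110)
  bit 0 = 1: r = r^2 * 17 mod 41 = 1^2 * 17 = 1*17 = 17
  bit 1 = 0: r = r^2 mod 41 = 17^2 = 2
  bit 2 = 0: r = r^2 mod 41 = 2^2 = 4
  bit 3 = 1: r = r^2 * 17 mod 41 = 4^2 * 17 = 16*17 = 26
  bit 4 = 1: r = r^2 * 17 mod 41 = 26^2 * 17 = 20*17 = 12
  bit 5 = 0: r = r^2 mod 41 = 12^2 = 21
  -> s = B^a = 21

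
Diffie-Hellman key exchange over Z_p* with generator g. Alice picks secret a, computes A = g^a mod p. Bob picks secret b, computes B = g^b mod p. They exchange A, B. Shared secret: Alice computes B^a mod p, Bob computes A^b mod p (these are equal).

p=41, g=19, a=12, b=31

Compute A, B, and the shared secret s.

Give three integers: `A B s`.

A = 19^12 mod 41  (bits of 12 = 1100)
  bit 0 = 1: r = r^2 * 19 mod 41 = 1^2 * 19 = 1*19 = 19
  bit 1 = 1: r = r^2 * 19 mod 41 = 19^2 * 19 = 33*19 = 12
  bit 2 = 0: r = r^2 mod 41 = 12^2 = 21
  bit 3 = 0: r = r^2 mod 41 = 21^2 = 31
  -> A = 31
B = 19^31 mod 41  (bits of 31 = 11111)
  bit 0 = 1: r = r^2 * 19 mod 41 = 1^2 * 19 = 1*19 = 19
  bit 1 = 1: r = r^2 * 19 mod 41 = 19^2 * 19 = 33*19 = 12
  bit 2 = 1: r = r^2 * 19 mod 41 = 12^2 * 19 = 21*19 = 30
  bit 3 = 1: r = r^2 * 19 mod 41 = 30^2 * 19 = 39*19 = 3
  bit 4 = 1: r = r^2 * 19 mod 41 = 3^2 * 19 = 9*19 = 7
  -> B = 7
s = B^a = 7^12 mod 41  (bits of 12 = 1100)
  bit 0 = 1: r = r^2 * 7 mod 41 = 1^2 * 7 = 1*7 = 7
  bit 1 = 1: r = r^2 * 7 mod 41 = 7^2 * 7 = 8*7 = 15
  bit 2 = 0: r = r^2 mod 41 = 15^2 = 20
  bit 3 = 0: r = r^2 mod 41 = 20^2 = 31
  -> s = B^a = 31

Answer: 31 7 31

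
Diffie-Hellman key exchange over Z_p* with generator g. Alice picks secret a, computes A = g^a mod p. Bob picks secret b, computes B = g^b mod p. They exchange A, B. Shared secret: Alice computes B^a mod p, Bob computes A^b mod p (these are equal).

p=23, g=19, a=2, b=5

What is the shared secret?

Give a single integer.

Answer: 6

Derivation:
A = 19^2 mod 23  (bits of 2 = 10)
  bit 0 = 1: r = r^2 * 19 mod 23 = 1^2 * 19 = 1*19 = 19
  bit 1 = 0: r = r^2 mod 23 = 19^2 = 16
  -> A = 16
B = 19^5 mod 23  (bits of 5 = 101)
  bit 0 = 1: r = r^2 * 19 mod 23 = 1^2 * 19 = 1*19 = 19
  bit 1 = 0: r = r^2 mod 23 = 19^2 = 16
  bit 2 = 1: r = r^2 * 19 mod 23 = 16^2 * 19 = 3*19 = 11
  -> B = 11
s = B^a = 11^2 mod 23  (bits of 2 = 10)
  bit 0 = 1: r = r^2 * 11 mod 23 = 1^2 * 11 = 1*11 = 11
  bit 1 = 0: r = r^2 mod 23 = 11^2 = 6
  -> s = B^a = 6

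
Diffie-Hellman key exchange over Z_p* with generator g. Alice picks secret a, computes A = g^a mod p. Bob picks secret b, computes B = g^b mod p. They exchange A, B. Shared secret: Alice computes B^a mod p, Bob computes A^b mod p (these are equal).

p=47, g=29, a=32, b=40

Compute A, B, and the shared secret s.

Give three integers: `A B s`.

A = 29^32 mod 47  (bits of 32 = 100000)
  bit 0 = 1: r = r^2 * 29 mod 47 = 1^2 * 29 = 1*29 = 29
  bit 1 = 0: r = r^2 mod 47 = 29^2 = 42
  bit 2 = 0: r = r^2 mod 47 = 42^2 = 25
  bit 3 = 0: r = r^2 mod 47 = 25^2 = 14
  bit 4 = 0: r = r^2 mod 47 = 14^2 = 8
  bit 5 = 0: r = r^2 mod 47 = 8^2 = 17
  -> A = 17
B = 29^40 mod 47  (bits of 40 = 101000)
  bit 0 = 1: r = r^2 * 29 mod 47 = 1^2 * 29 = 1*29 = 29
  bit 1 = 0: r = r^2 mod 47 = 29^2 = 42
  bit 2 = 1: r = r^2 * 29 mod 47 = 42^2 * 29 = 25*29 = 20
  bit 3 = 0: r = r^2 mod 47 = 20^2 = 24
  bit 4 = 0: r = r^2 mod 47 = 24^2 = 12
  bit 5 = 0: r = r^2 mod 47 = 12^2 = 3
  -> B = 3
s = B^a = 3^32 mod 47  (bits of 32 = 100000)
  bit 0 = 1: r = r^2 * 3 mod 47 = 1^2 * 3 = 1*3 = 3
  bit 1 = 0: r = r^2 mod 47 = 3^2 = 9
  bit 2 = 0: r = r^2 mod 47 = 9^2 = 34
  bit 3 = 0: r = r^2 mod 47 = 34^2 = 28
  bit 4 = 0: r = r^2 mod 47 = 28^2 = 32
  bit 5 = 0: r = r^2 mod 47 = 32^2 = 37
  -> s = B^a = 37

Answer: 17 3 37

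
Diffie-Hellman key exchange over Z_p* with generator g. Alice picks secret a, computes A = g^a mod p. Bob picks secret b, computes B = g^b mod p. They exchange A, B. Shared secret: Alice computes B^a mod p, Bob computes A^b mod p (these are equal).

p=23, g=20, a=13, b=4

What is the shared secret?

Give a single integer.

Answer: 6

Derivation:
A = 20^13 mod 23  (bits of 13 = 1101)
  bit 0 = 1: r = r^2 * 20 mod 23 = 1^2 * 20 = 1*20 = 20
  bit 1 = 1: r = r^2 * 20 mod 23 = 20^2 * 20 = 9*20 = 19
  bit 2 = 0: r = r^2 mod 23 = 19^2 = 16
  bit 3 = 1: r = r^2 * 20 mod 23 = 16^2 * 20 = 3*20 = 14
  -> A = 14
B = 20^4 mod 23  (bits of 4 = 100)
  bit 0 = 1: r = r^2 * 20 mod 23 = 1^2 * 20 = 1*20 = 20
  bit 1 = 0: r = r^2 mod 23 = 20^2 = 9
  bit 2 = 0: r = r^2 mod 23 = 9^2 = 12
  -> B = 12
s = B^a = 12^13 mod 23  (bits of 13 = 1101)
  bit 0 = 1: r = r^2 * 12 mod 23 = 1^2 * 12 = 1*12 = 12
  bit 1 = 1: r = r^2 * 12 mod 23 = 12^2 * 12 = 6*12 = 3
  bit 2 = 0: r = r^2 mod 23 = 3^2 = 9
  bit 3 = 1: r = r^2 * 12 mod 23 = 9^2 * 12 = 12*12 = 6
  -> s = B^a = 6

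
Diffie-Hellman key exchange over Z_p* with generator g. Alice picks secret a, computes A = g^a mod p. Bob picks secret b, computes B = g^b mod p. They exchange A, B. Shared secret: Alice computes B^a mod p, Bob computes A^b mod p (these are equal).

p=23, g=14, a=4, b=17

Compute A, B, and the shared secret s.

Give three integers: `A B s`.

A = 14^4 mod 23  (bits of 4 = 100)
  bit 0 = 1: r = r^2 * 14 mod 23 = 1^2 * 14 = 1*14 = 14
  bit 1 = 0: r = r^2 mod 23 = 14^2 = 12
  bit 2 = 0: r = r^2 mod 23 = 12^2 = 6
  -> A = 6
B = 14^17 mod 23  (bits of 17 = 10001)
  bit 0 = 1: r = r^2 * 14 mod 23 = 1^2 * 14 = 1*14 = 14
  bit 1 = 0: r = r^2 mod 23 = 14^2 = 12
  bit 2 = 0: r = r^2 mod 23 = 12^2 = 6
  bit 3 = 0: r = r^2 mod 23 = 6^2 = 13
  bit 4 = 1: r = r^2 * 14 mod 23 = 13^2 * 14 = 8*14 = 20
  -> B = 20
s = B^a = 20^4 mod 23  (bits of 4 = 100)
  bit 0 = 1: r = r^2 * 20 mod 23 = 1^2 * 20 = 1*20 = 20
  bit 1 = 0: r = r^2 mod 23 = 20^2 = 9
  bit 2 = 0: r = r^2 mod 23 = 9^2 = 12
  -> s = B^a = 12

Answer: 6 20 12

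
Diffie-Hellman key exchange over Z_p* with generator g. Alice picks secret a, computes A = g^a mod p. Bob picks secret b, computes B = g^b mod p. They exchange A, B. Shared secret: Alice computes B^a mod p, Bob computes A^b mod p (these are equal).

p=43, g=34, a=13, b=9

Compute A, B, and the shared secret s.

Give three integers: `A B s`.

Answer: 28 8 27

Derivation:
A = 34^13 mod 43  (bits of 13 = 1101)
  bit 0 = 1: r = r^2 * 34 mod 43 = 1^2 * 34 = 1*34 = 34
  bit 1 = 1: r = r^2 * 34 mod 43 = 34^2 * 34 = 38*34 = 2
  bit 2 = 0: r = r^2 mod 43 = 2^2 = 4
  bit 3 = 1: r = r^2 * 34 mod 43 = 4^2 * 34 = 16*34 = 28
  -> A = 28
B = 34^9 mod 43  (bits of 9 = 1001)
  bit 0 = 1: r = r^2 * 34 mod 43 = 1^2 * 34 = 1*34 = 34
  bit 1 = 0: r = r^2 mod 43 = 34^2 = 38
  bit 2 = 0: r = r^2 mod 43 = 38^2 = 25
  bit 3 = 1: r = r^2 * 34 mod 43 = 25^2 * 34 = 23*34 = 8
  -> B = 8
s = B^a = 8^13 mod 43  (bits of 13 = 1101)
  bit 0 = 1: r = r^2 * 8 mod 43 = 1^2 * 8 = 1*8 = 8
  bit 1 = 1: r = r^2 * 8 mod 43 = 8^2 * 8 = 21*8 = 39
  bit 2 = 0: r = r^2 mod 43 = 39^2 = 16
  bit 3 = 1: r = r^2 * 8 mod 43 = 16^2 * 8 = 41*8 = 27
  -> s = B^a = 27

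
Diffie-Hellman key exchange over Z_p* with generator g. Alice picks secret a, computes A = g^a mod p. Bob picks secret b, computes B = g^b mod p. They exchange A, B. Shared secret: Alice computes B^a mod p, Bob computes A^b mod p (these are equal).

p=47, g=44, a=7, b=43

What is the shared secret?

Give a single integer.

Answer: 38

Derivation:
A = 44^7 mod 47  (bits of 7 = 111)
  bit 0 = 1: r = r^2 * 44 mod 47 = 1^2 * 44 = 1*44 = 44
  bit 1 = 1: r = r^2 * 44 mod 47 = 44^2 * 44 = 9*44 = 20
  bit 2 = 1: r = r^2 * 44 mod 47 = 20^2 * 44 = 24*44 = 22
  -> A = 22
B = 44^43 mod 47  (bits of 43 = 101011)
  bit 0 = 1: r = r^2 * 44 mod 47 = 1^2 * 44 = 1*44 = 44
  bit 1 = 0: r = r^2 mod 47 = 44^2 = 9
  bit 2 = 1: r = r^2 * 44 mod 47 = 9^2 * 44 = 34*44 = 39
  bit 3 = 0: r = r^2 mod 47 = 39^2 = 17
  bit 4 = 1: r = r^2 * 44 mod 47 = 17^2 * 44 = 7*44 = 26
  bit 5 = 1: r = r^2 * 44 mod 47 = 26^2 * 44 = 18*44 = 40
  -> B = 40
s = B^a = 40^7 mod 47  (bits of 7 = 111)
  bit 0 = 1: r = r^2 * 40 mod 47 = 1^2 * 40 = 1*40 = 40
  bit 1 = 1: r = r^2 * 40 mod 47 = 40^2 * 40 = 2*40 = 33
  bit 2 = 1: r = r^2 * 40 mod 47 = 33^2 * 40 = 8*40 = 38
  -> s = B^a = 38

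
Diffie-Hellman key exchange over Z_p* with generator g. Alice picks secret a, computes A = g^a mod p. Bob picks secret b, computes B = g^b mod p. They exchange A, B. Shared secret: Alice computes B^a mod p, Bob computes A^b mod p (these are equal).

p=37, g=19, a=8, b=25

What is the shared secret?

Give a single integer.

Answer: 9

Derivation:
A = 19^8 mod 37  (bits of 8 = 1000)
  bit 0 = 1: r = r^2 * 19 mod 37 = 1^2 * 19 = 1*19 = 19
  bit 1 = 0: r = r^2 mod 37 = 19^2 = 28
  bit 2 = 0: r = r^2 mod 37 = 28^2 = 7
  bit 3 = 0: r = r^2 mod 37 = 7^2 = 12
  -> A = 12
B = 19^25 mod 37  (bits of 25 = 11001)
  bit 0 = 1: r = r^2 * 19 mod 37 = 1^2 * 19 = 1*19 = 19
  bit 1 = 1: r = r^2 * 19 mod 37 = 19^2 * 19 = 28*19 = 14
  bit 2 = 0: r = r^2 mod 37 = 14^2 = 11
  bit 3 = 0: r = r^2 mod 37 = 11^2 = 10
  bit 4 = 1: r = r^2 * 19 mod 37 = 10^2 * 19 = 26*19 = 13
  -> B = 13
s = B^a = 13^8 mod 37  (bits of 8 = 1000)
  bit 0 = 1: r = r^2 * 13 mod 37 = 1^2 * 13 = 1*13 = 13
  bit 1 = 0: r = r^2 mod 37 = 13^2 = 21
  bit 2 = 0: r = r^2 mod 37 = 21^2 = 34
  bit 3 = 0: r = r^2 mod 37 = 34^2 = 9
  -> s = B^a = 9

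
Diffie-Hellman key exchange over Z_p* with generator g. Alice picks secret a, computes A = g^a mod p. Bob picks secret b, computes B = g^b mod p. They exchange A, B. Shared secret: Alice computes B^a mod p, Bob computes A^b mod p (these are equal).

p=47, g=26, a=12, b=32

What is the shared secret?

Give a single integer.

A = 26^12 mod 47  (bits of 12 = 1100)
  bit 0 = 1: r = r^2 * 26 mod 47 = 1^2 * 26 = 1*26 = 26
  bit 1 = 1: r = r^2 * 26 mod 47 = 26^2 * 26 = 18*26 = 45
  bit 2 = 0: r = r^2 mod 47 = 45^2 = 4
  bit 3 = 0: r = r^2 mod 47 = 4^2 = 16
  -> A = 16
B = 26^32 mod 47  (bits of 32 = 100000)
  bit 0 = 1: r = r^2 * 26 mod 47 = 1^2 * 26 = 1*26 = 26
  bit 1 = 0: r = r^2 mod 47 = 26^2 = 18
  bit 2 = 0: r = r^2 mod 47 = 18^2 = 42
  bit 3 = 0: r = r^2 mod 47 = 42^2 = 25
  bit 4 = 0: r = r^2 mod 47 = 25^2 = 14
  bit 5 = 0: r = r^2 mod 47 = 14^2 = 8
  -> B = 8
s = B^a = 8^12 mod 47  (bits of 12 = 1100)
  bit 0 = 1: r = r^2 * 8 mod 47 = 1^2 * 8 = 1*8 = 8
  bit 1 = 1: r = r^2 * 8 mod 47 = 8^2 * 8 = 17*8 = 42
  bit 2 = 0: r = r^2 mod 47 = 42^2 = 25
  bit 3 = 0: r = r^2 mod 47 = 25^2 = 14
  -> s = B^a = 14

Answer: 14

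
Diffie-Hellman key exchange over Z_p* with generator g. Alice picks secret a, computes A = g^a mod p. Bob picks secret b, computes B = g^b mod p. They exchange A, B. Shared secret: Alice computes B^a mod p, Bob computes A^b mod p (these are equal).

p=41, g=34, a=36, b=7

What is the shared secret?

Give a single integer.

A = 34^36 mod 41  (bits of 36 = 100100)
  bit 0 = 1: r = r^2 * 34 mod 41 = 1^2 * 34 = 1*34 = 34
  bit 1 = 0: r = r^2 mod 41 = 34^2 = 8
  bit 2 = 0: r = r^2 mod 41 = 8^2 = 23
  bit 3 = 1: r = r^2 * 34 mod 41 = 23^2 * 34 = 37*34 = 28
  bit 4 = 0: r = r^2 mod 41 = 28^2 = 5
  bit 5 = 0: r = r^2 mod 41 = 5^2 = 25
  -> A = 25
B = 34^7 mod 41  (bits of 7 = 111)
  bit 0 = 1: r = r^2 * 34 mod 41 = 1^2 * 34 = 1*34 = 34
  bit 1 = 1: r = r^2 * 34 mod 41 = 34^2 * 34 = 8*34 = 26
  bit 2 = 1: r = r^2 * 34 mod 41 = 26^2 * 34 = 20*34 = 24
  -> B = 24
s = B^a = 24^36 mod 41  (bits of 36 = 100100)
  bit 0 = 1: r = r^2 * 24 mod 41 = 1^2 * 24 = 1*24 = 24
  bit 1 = 0: r = r^2 mod 41 = 24^2 = 2
  bit 2 = 0: r = r^2 mod 41 = 2^2 = 4
  bit 3 = 1: r = r^2 * 24 mod 41 = 4^2 * 24 = 16*24 = 15
  bit 4 = 0: r = r^2 mod 41 = 15^2 = 20
  bit 5 = 0: r = r^2 mod 41 = 20^2 = 31
  -> s = B^a = 31

Answer: 31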